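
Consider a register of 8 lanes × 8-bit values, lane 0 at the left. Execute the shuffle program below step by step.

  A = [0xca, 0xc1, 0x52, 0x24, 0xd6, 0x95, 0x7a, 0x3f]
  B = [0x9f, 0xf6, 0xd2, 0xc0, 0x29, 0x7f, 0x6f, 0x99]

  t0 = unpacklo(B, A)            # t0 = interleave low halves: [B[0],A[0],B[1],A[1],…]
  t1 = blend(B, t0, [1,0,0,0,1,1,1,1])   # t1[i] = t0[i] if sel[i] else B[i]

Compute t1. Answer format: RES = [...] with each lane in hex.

RES = [0x9f, 0xf6, 0xd2, 0xc0, 0xd2, 0x52, 0xc0, 0x24]

→ t0 |9f|ca|f6|c1|d2|52|c0|24|
→ t1 |9f|f6|d2|c0|d2|52|c0|24|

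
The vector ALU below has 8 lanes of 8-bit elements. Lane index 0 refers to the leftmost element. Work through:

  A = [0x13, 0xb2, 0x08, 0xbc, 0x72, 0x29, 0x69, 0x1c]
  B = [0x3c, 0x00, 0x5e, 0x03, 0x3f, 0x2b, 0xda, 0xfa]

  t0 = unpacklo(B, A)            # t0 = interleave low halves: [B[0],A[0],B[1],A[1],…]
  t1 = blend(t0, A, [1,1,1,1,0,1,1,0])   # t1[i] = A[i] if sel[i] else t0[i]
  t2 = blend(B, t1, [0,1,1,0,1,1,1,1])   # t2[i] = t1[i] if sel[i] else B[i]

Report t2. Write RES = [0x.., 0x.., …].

RES = [0x3c, 0xb2, 0x08, 0x03, 0x5e, 0x29, 0x69, 0xbc]

t0 = [0x3c, 0x13, 0x00, 0xb2, 0x5e, 0x08, 0x03, 0xbc]
t1 = [0x13, 0xb2, 0x08, 0xbc, 0x5e, 0x29, 0x69, 0xbc]
t2 = [0x3c, 0xb2, 0x08, 0x03, 0x5e, 0x29, 0x69, 0xbc]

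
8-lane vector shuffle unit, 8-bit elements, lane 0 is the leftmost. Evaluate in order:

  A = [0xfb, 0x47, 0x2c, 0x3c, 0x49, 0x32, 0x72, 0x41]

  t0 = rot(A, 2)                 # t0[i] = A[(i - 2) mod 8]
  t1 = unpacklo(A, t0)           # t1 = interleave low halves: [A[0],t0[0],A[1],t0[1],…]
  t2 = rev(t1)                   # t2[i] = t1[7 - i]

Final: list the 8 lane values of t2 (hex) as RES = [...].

t0 = [0x72, 0x41, 0xfb, 0x47, 0x2c, 0x3c, 0x49, 0x32]
t1 = [0xfb, 0x72, 0x47, 0x41, 0x2c, 0xfb, 0x3c, 0x47]
t2 = [0x47, 0x3c, 0xfb, 0x2c, 0x41, 0x47, 0x72, 0xfb]

RES = [ 0x47  0x3c  0xfb  0x2c  0x41  0x47  0x72  0xfb ]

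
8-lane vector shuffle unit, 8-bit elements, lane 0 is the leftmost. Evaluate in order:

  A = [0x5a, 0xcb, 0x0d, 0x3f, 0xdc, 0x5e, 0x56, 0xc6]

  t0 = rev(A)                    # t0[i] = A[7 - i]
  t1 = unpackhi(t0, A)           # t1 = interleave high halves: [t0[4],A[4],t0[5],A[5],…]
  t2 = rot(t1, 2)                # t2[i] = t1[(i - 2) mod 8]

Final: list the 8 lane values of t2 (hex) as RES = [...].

  t0: c6 56 5e dc 3f 0d cb 5a
  t1: 3f dc 0d 5e cb 56 5a c6
  t2: 5a c6 3f dc 0d 5e cb 56

RES = [ 0x5a  0xc6  0x3f  0xdc  0x0d  0x5e  0xcb  0x56 ]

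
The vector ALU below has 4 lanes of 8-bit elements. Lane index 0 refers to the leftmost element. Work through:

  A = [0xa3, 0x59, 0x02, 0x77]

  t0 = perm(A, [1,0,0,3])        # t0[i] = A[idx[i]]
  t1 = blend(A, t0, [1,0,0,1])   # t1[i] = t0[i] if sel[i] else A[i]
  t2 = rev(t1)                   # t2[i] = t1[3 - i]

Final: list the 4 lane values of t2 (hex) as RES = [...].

RES = [0x77, 0x02, 0x59, 0x59]

t0 = [0x59, 0xa3, 0xa3, 0x77]
t1 = [0x59, 0x59, 0x02, 0x77]
t2 = [0x77, 0x02, 0x59, 0x59]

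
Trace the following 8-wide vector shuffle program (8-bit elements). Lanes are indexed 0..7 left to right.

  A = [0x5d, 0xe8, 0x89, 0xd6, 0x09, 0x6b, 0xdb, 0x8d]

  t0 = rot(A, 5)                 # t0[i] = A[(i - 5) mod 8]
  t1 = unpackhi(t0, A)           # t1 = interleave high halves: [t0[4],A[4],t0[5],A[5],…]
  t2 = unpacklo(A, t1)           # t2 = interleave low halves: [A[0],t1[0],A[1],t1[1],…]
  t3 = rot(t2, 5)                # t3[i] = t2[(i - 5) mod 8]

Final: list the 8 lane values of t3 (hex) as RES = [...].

RES = [0x09, 0x89, 0x5d, 0xd6, 0x6b, 0x5d, 0x8d, 0xe8]

→ t0 |d6|09|6b|db|8d|5d|e8|89|
→ t1 |8d|09|5d|6b|e8|db|89|8d|
→ t2 |5d|8d|e8|09|89|5d|d6|6b|
→ t3 |09|89|5d|d6|6b|5d|8d|e8|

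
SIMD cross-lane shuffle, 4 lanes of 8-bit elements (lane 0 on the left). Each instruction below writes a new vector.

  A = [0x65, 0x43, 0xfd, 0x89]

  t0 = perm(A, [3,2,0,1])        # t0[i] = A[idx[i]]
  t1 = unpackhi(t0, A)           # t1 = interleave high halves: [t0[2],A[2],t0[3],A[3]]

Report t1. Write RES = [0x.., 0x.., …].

→ t0 |89|fd|65|43|
→ t1 |65|fd|43|89|

RES = [ 0x65  0xfd  0x43  0x89 ]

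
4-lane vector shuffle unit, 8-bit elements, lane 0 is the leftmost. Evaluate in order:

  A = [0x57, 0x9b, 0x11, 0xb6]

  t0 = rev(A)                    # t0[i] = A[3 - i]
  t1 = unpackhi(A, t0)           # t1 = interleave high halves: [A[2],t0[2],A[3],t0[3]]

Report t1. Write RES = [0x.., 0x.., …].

RES = [ 0x11  0x9b  0xb6  0x57 ]

  t0: b6 11 9b 57
  t1: 11 9b b6 57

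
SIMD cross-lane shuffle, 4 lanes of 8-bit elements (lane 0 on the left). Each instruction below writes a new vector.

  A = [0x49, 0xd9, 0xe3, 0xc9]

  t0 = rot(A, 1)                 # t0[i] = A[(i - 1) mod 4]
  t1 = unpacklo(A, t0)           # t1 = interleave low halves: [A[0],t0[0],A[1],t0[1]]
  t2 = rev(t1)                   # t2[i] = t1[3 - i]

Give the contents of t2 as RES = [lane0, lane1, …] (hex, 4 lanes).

RES = [ 0x49  0xd9  0xc9  0x49 ]

t0 = [0xc9, 0x49, 0xd9, 0xe3]
t1 = [0x49, 0xc9, 0xd9, 0x49]
t2 = [0x49, 0xd9, 0xc9, 0x49]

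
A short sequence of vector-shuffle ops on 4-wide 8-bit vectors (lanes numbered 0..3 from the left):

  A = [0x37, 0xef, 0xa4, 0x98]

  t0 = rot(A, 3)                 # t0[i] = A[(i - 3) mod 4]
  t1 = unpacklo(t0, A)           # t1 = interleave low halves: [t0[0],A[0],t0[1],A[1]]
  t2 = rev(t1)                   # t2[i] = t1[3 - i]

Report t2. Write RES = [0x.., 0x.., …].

t0 = [0xef, 0xa4, 0x98, 0x37]
t1 = [0xef, 0x37, 0xa4, 0xef]
t2 = [0xef, 0xa4, 0x37, 0xef]

RES = [0xef, 0xa4, 0x37, 0xef]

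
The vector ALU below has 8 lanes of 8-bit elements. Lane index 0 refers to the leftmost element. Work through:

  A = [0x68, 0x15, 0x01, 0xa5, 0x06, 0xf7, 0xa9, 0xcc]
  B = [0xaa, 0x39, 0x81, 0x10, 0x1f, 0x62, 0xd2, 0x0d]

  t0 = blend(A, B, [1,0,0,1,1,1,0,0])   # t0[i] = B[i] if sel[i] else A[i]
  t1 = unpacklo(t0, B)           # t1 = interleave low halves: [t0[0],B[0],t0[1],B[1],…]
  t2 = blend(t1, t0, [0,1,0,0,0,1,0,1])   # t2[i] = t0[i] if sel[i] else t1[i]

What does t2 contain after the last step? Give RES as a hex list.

RES = [ 0xaa  0x15  0x15  0x39  0x01  0x62  0x10  0xcc ]

  t0: aa 15 01 10 1f 62 a9 cc
  t1: aa aa 15 39 01 81 10 10
  t2: aa 15 15 39 01 62 10 cc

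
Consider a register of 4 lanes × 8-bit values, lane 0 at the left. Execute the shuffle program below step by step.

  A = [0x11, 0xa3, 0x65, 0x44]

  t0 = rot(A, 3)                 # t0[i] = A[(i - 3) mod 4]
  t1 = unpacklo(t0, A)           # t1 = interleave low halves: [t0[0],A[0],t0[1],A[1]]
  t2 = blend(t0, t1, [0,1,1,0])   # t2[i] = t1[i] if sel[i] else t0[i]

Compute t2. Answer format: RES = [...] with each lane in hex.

RES = [0xa3, 0x11, 0x65, 0x11]

→ t0 |a3|65|44|11|
→ t1 |a3|11|65|a3|
→ t2 |a3|11|65|11|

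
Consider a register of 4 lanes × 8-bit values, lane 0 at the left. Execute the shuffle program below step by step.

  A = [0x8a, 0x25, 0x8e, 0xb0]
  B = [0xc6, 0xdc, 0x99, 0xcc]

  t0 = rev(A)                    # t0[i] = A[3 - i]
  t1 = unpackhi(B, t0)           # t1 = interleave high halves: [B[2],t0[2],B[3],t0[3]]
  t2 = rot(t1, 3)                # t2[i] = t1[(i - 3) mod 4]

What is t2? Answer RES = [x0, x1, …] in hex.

→ t0 |b0|8e|25|8a|
→ t1 |99|25|cc|8a|
→ t2 |25|cc|8a|99|

RES = [0x25, 0xcc, 0x8a, 0x99]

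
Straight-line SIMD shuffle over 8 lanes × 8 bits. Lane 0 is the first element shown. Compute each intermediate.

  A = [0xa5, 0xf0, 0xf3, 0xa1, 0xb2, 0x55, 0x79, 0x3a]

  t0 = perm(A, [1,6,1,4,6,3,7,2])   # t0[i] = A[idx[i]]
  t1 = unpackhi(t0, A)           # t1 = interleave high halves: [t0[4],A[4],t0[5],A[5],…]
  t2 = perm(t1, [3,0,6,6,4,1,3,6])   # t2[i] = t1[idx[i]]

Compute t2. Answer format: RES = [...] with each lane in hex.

  t0: f0 79 f0 b2 79 a1 3a f3
  t1: 79 b2 a1 55 3a 79 f3 3a
  t2: 55 79 f3 f3 3a b2 55 f3

RES = [ 0x55  0x79  0xf3  0xf3  0x3a  0xb2  0x55  0xf3 ]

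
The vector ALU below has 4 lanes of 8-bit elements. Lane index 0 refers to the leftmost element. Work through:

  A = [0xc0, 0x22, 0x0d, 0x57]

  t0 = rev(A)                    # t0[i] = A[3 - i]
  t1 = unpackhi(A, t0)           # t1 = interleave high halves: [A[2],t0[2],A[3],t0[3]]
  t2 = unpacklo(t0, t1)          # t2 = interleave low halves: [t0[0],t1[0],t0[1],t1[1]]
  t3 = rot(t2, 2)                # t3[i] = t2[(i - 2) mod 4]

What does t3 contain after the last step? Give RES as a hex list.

RES = [ 0x0d  0x22  0x57  0x0d ]

  t0: 57 0d 22 c0
  t1: 0d 22 57 c0
  t2: 57 0d 0d 22
  t3: 0d 22 57 0d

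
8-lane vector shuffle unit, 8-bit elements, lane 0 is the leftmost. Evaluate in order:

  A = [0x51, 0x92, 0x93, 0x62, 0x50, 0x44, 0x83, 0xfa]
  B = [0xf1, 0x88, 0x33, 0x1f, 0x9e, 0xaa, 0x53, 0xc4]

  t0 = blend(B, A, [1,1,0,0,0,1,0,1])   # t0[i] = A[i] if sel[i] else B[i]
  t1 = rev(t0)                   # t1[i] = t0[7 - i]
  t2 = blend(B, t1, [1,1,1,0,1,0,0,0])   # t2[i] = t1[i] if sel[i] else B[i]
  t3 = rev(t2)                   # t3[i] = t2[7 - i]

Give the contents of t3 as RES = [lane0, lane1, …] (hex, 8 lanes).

RES = [0xc4, 0x53, 0xaa, 0x1f, 0x1f, 0x44, 0x53, 0xfa]

t0 = [0x51, 0x92, 0x33, 0x1f, 0x9e, 0x44, 0x53, 0xfa]
t1 = [0xfa, 0x53, 0x44, 0x9e, 0x1f, 0x33, 0x92, 0x51]
t2 = [0xfa, 0x53, 0x44, 0x1f, 0x1f, 0xaa, 0x53, 0xc4]
t3 = [0xc4, 0x53, 0xaa, 0x1f, 0x1f, 0x44, 0x53, 0xfa]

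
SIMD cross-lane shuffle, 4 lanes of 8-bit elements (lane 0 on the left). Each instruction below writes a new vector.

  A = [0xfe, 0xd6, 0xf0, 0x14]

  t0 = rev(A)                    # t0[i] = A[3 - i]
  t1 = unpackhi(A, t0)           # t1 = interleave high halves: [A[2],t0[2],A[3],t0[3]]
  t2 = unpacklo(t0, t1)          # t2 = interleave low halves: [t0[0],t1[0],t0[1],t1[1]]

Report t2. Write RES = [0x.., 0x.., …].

  t0: 14 f0 d6 fe
  t1: f0 d6 14 fe
  t2: 14 f0 f0 d6

RES = [ 0x14  0xf0  0xf0  0xd6 ]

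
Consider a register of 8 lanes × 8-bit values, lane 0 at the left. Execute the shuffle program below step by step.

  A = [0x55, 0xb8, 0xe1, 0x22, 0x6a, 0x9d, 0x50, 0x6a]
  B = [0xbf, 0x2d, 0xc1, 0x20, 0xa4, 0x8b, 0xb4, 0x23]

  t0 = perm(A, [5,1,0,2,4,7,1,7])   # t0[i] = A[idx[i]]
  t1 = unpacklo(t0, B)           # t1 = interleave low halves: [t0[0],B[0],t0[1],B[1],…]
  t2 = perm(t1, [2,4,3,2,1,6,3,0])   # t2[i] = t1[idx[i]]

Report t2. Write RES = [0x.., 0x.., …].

RES = [ 0xb8  0x55  0x2d  0xb8  0xbf  0xe1  0x2d  0x9d ]

t0 = [0x9d, 0xb8, 0x55, 0xe1, 0x6a, 0x6a, 0xb8, 0x6a]
t1 = [0x9d, 0xbf, 0xb8, 0x2d, 0x55, 0xc1, 0xe1, 0x20]
t2 = [0xb8, 0x55, 0x2d, 0xb8, 0xbf, 0xe1, 0x2d, 0x9d]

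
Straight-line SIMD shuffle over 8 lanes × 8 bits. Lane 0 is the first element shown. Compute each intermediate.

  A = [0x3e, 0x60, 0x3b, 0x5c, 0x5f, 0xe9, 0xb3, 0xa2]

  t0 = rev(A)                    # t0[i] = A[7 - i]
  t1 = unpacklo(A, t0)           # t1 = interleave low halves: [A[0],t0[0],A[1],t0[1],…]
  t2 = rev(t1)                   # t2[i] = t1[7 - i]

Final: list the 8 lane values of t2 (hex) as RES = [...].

  t0: a2 b3 e9 5f 5c 3b 60 3e
  t1: 3e a2 60 b3 3b e9 5c 5f
  t2: 5f 5c e9 3b b3 60 a2 3e

RES = [0x5f, 0x5c, 0xe9, 0x3b, 0xb3, 0x60, 0xa2, 0x3e]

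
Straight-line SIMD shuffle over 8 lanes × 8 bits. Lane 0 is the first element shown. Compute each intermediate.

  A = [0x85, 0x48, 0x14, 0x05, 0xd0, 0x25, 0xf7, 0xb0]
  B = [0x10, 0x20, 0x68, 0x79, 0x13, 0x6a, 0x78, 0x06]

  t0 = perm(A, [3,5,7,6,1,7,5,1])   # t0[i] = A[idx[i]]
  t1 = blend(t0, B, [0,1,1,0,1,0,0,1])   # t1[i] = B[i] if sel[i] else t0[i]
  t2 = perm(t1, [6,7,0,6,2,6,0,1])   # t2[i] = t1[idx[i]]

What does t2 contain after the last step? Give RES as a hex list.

RES = [0x25, 0x06, 0x05, 0x25, 0x68, 0x25, 0x05, 0x20]

→ t0 |05|25|b0|f7|48|b0|25|48|
→ t1 |05|20|68|f7|13|b0|25|06|
→ t2 |25|06|05|25|68|25|05|20|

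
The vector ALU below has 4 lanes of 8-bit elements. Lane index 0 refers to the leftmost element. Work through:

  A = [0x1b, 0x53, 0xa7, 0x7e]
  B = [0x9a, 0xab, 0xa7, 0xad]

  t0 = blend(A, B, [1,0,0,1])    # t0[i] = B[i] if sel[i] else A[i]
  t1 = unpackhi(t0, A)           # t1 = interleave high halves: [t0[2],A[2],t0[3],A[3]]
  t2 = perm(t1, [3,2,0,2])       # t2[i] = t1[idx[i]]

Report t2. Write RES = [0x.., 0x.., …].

t0 = [0x9a, 0x53, 0xa7, 0xad]
t1 = [0xa7, 0xa7, 0xad, 0x7e]
t2 = [0x7e, 0xad, 0xa7, 0xad]

RES = [0x7e, 0xad, 0xa7, 0xad]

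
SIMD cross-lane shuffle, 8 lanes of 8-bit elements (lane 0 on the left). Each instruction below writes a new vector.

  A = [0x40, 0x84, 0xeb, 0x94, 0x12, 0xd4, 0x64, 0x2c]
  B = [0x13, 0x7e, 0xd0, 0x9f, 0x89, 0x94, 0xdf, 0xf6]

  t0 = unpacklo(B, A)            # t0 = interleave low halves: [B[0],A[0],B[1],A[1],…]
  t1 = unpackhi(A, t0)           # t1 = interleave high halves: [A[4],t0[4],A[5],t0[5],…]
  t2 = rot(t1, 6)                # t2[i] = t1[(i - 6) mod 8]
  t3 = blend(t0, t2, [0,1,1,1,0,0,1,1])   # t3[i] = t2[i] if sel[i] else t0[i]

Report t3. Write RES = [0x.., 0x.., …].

t0 = [0x13, 0x40, 0x7e, 0x84, 0xd0, 0xeb, 0x9f, 0x94]
t1 = [0x12, 0xd0, 0xd4, 0xeb, 0x64, 0x9f, 0x2c, 0x94]
t2 = [0xd4, 0xeb, 0x64, 0x9f, 0x2c, 0x94, 0x12, 0xd0]
t3 = [0x13, 0xeb, 0x64, 0x9f, 0xd0, 0xeb, 0x12, 0xd0]

RES = [0x13, 0xeb, 0x64, 0x9f, 0xd0, 0xeb, 0x12, 0xd0]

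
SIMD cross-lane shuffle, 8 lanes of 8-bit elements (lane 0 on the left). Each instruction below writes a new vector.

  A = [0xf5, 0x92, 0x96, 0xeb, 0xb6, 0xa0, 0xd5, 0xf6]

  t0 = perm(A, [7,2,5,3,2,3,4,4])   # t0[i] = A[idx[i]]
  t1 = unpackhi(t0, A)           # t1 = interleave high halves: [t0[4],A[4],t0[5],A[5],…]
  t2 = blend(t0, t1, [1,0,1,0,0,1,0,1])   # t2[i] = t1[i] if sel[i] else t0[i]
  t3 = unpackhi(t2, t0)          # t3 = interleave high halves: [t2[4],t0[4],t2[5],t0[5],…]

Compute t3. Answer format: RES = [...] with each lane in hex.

RES = [0x96, 0x96, 0xd5, 0xeb, 0xb6, 0xb6, 0xf6, 0xb6]

t0 = [0xf6, 0x96, 0xa0, 0xeb, 0x96, 0xeb, 0xb6, 0xb6]
t1 = [0x96, 0xb6, 0xeb, 0xa0, 0xb6, 0xd5, 0xb6, 0xf6]
t2 = [0x96, 0x96, 0xeb, 0xeb, 0x96, 0xd5, 0xb6, 0xf6]
t3 = [0x96, 0x96, 0xd5, 0xeb, 0xb6, 0xb6, 0xf6, 0xb6]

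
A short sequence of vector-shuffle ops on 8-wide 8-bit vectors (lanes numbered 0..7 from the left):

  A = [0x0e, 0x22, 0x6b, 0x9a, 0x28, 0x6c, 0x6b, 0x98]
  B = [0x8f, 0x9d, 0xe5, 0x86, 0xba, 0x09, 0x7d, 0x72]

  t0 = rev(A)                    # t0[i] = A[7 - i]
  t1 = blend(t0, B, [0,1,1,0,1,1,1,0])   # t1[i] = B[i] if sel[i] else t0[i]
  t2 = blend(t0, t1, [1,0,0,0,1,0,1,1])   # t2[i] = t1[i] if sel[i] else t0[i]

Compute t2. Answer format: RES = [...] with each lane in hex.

RES = [ 0x98  0x6b  0x6c  0x28  0xba  0x6b  0x7d  0x0e ]

t0 = [0x98, 0x6b, 0x6c, 0x28, 0x9a, 0x6b, 0x22, 0x0e]
t1 = [0x98, 0x9d, 0xe5, 0x28, 0xba, 0x09, 0x7d, 0x0e]
t2 = [0x98, 0x6b, 0x6c, 0x28, 0xba, 0x6b, 0x7d, 0x0e]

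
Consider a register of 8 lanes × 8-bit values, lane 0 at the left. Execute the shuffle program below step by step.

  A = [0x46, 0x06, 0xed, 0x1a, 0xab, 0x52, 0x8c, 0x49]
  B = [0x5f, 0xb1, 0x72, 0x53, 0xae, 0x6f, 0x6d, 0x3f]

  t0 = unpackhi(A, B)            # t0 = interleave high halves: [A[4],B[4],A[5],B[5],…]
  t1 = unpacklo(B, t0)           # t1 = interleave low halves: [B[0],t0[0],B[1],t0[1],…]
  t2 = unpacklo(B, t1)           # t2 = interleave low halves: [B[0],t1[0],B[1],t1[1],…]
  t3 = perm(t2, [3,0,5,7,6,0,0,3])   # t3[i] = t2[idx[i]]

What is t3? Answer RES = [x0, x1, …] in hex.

t0 = [0xab, 0xae, 0x52, 0x6f, 0x8c, 0x6d, 0x49, 0x3f]
t1 = [0x5f, 0xab, 0xb1, 0xae, 0x72, 0x52, 0x53, 0x6f]
t2 = [0x5f, 0x5f, 0xb1, 0xab, 0x72, 0xb1, 0x53, 0xae]
t3 = [0xab, 0x5f, 0xb1, 0xae, 0x53, 0x5f, 0x5f, 0xab]

RES = [0xab, 0x5f, 0xb1, 0xae, 0x53, 0x5f, 0x5f, 0xab]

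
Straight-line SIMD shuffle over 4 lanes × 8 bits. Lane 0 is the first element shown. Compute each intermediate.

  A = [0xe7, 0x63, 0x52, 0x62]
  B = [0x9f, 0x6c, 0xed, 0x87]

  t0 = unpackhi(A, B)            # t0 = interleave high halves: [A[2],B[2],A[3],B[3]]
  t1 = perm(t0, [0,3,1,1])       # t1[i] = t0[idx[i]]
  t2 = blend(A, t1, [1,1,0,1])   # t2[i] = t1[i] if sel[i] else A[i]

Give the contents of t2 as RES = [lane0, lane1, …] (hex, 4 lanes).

  t0: 52 ed 62 87
  t1: 52 87 ed ed
  t2: 52 87 52 ed

RES = [0x52, 0x87, 0x52, 0xed]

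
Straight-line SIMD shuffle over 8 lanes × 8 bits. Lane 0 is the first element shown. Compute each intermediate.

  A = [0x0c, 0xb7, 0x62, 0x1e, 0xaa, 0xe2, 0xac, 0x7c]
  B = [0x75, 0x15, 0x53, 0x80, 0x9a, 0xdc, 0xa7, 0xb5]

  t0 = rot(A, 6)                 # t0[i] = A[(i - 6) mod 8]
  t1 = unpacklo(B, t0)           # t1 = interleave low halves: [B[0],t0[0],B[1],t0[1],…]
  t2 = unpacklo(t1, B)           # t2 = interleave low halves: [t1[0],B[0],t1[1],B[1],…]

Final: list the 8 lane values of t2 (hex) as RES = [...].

RES = [ 0x75  0x75  0x62  0x15  0x15  0x53  0x1e  0x80 ]

t0 = [0x62, 0x1e, 0xaa, 0xe2, 0xac, 0x7c, 0x0c, 0xb7]
t1 = [0x75, 0x62, 0x15, 0x1e, 0x53, 0xaa, 0x80, 0xe2]
t2 = [0x75, 0x75, 0x62, 0x15, 0x15, 0x53, 0x1e, 0x80]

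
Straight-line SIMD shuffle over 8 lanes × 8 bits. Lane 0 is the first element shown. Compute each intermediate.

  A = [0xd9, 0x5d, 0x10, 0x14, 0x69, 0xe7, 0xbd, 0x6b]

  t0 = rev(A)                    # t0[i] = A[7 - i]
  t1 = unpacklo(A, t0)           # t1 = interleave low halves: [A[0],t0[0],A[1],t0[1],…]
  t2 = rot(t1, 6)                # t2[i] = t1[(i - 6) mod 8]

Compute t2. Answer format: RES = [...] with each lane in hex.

→ t0 |6b|bd|e7|69|14|10|5d|d9|
→ t1 |d9|6b|5d|bd|10|e7|14|69|
→ t2 |5d|bd|10|e7|14|69|d9|6b|

RES = [ 0x5d  0xbd  0x10  0xe7  0x14  0x69  0xd9  0x6b ]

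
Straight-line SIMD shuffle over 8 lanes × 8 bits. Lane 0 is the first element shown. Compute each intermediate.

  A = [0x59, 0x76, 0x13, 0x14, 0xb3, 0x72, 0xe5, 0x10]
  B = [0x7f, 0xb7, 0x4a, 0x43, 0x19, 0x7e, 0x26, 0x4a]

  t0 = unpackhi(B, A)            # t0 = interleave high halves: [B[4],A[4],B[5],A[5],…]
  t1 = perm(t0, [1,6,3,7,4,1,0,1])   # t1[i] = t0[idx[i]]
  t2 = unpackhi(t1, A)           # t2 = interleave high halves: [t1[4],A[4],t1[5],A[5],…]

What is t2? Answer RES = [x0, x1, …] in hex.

t0 = [0x19, 0xb3, 0x7e, 0x72, 0x26, 0xe5, 0x4a, 0x10]
t1 = [0xb3, 0x4a, 0x72, 0x10, 0x26, 0xb3, 0x19, 0xb3]
t2 = [0x26, 0xb3, 0xb3, 0x72, 0x19, 0xe5, 0xb3, 0x10]

RES = [ 0x26  0xb3  0xb3  0x72  0x19  0xe5  0xb3  0x10 ]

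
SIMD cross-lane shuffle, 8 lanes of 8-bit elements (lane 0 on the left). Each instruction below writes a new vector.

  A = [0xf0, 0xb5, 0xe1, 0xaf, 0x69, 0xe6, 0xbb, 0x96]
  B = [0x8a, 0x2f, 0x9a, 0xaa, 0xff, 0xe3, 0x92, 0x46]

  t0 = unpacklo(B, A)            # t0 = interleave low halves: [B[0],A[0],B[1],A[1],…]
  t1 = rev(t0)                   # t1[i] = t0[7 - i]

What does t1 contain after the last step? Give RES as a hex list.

RES = [ 0xaf  0xaa  0xe1  0x9a  0xb5  0x2f  0xf0  0x8a ]

  t0: 8a f0 2f b5 9a e1 aa af
  t1: af aa e1 9a b5 2f f0 8a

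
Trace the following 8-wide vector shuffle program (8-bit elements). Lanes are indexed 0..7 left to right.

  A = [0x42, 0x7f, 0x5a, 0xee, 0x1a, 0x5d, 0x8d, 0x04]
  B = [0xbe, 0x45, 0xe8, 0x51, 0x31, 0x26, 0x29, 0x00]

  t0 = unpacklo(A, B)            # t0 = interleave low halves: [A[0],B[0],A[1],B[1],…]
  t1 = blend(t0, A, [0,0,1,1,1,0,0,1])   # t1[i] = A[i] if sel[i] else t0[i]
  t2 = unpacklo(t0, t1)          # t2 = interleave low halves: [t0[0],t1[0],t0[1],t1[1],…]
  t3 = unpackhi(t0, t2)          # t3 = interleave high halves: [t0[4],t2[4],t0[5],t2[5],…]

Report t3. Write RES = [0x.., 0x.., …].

RES = [ 0x5a  0x7f  0xe8  0x5a  0xee  0x45  0x51  0xee ]

t0 = [0x42, 0xbe, 0x7f, 0x45, 0x5a, 0xe8, 0xee, 0x51]
t1 = [0x42, 0xbe, 0x5a, 0xee, 0x1a, 0xe8, 0xee, 0x04]
t2 = [0x42, 0x42, 0xbe, 0xbe, 0x7f, 0x5a, 0x45, 0xee]
t3 = [0x5a, 0x7f, 0xe8, 0x5a, 0xee, 0x45, 0x51, 0xee]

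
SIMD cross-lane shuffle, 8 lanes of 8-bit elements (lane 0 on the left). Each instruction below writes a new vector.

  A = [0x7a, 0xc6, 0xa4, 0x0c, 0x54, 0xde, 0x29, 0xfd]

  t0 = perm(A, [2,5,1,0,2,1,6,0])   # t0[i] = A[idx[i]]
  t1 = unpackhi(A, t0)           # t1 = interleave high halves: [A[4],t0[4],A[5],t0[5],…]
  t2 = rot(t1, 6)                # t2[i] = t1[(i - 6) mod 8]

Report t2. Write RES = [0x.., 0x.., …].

RES = [ 0xde  0xc6  0x29  0x29  0xfd  0x7a  0x54  0xa4 ]

t0 = [0xa4, 0xde, 0xc6, 0x7a, 0xa4, 0xc6, 0x29, 0x7a]
t1 = [0x54, 0xa4, 0xde, 0xc6, 0x29, 0x29, 0xfd, 0x7a]
t2 = [0xde, 0xc6, 0x29, 0x29, 0xfd, 0x7a, 0x54, 0xa4]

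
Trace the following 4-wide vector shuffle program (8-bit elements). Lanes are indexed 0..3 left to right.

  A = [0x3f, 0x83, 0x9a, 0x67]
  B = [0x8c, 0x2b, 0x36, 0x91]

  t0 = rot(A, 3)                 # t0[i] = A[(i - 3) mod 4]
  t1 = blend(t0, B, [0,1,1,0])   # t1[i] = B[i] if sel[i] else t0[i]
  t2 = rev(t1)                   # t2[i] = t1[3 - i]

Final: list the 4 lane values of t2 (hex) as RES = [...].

RES = [0x3f, 0x36, 0x2b, 0x83]

  t0: 83 9a 67 3f
  t1: 83 2b 36 3f
  t2: 3f 36 2b 83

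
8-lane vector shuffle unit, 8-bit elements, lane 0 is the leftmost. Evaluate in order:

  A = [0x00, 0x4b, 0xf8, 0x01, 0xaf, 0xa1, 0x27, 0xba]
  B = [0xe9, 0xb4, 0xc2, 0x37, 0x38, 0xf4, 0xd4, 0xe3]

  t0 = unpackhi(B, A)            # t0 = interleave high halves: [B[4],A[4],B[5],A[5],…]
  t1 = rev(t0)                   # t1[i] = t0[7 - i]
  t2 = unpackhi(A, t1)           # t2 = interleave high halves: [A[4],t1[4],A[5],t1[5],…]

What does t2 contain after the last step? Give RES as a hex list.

RES = [0xaf, 0xa1, 0xa1, 0xf4, 0x27, 0xaf, 0xba, 0x38]

  t0: 38 af f4 a1 d4 27 e3 ba
  t1: ba e3 27 d4 a1 f4 af 38
  t2: af a1 a1 f4 27 af ba 38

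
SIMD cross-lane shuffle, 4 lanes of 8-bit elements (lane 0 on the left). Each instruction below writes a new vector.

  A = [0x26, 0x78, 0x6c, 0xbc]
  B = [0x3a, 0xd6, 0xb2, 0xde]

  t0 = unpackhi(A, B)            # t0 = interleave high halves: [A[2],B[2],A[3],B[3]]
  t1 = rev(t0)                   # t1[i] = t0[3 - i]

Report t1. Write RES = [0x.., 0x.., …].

RES = [ 0xde  0xbc  0xb2  0x6c ]

  t0: 6c b2 bc de
  t1: de bc b2 6c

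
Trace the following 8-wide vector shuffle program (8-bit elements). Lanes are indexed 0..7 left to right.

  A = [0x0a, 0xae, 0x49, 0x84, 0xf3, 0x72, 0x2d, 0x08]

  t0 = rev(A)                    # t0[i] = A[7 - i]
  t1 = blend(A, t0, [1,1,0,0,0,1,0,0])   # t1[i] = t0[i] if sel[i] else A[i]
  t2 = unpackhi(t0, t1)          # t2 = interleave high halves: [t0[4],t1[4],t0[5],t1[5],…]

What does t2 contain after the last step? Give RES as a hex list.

  t0: 08 2d 72 f3 84 49 ae 0a
  t1: 08 2d 49 84 f3 49 2d 08
  t2: 84 f3 49 49 ae 2d 0a 08

RES = [ 0x84  0xf3  0x49  0x49  0xae  0x2d  0x0a  0x08 ]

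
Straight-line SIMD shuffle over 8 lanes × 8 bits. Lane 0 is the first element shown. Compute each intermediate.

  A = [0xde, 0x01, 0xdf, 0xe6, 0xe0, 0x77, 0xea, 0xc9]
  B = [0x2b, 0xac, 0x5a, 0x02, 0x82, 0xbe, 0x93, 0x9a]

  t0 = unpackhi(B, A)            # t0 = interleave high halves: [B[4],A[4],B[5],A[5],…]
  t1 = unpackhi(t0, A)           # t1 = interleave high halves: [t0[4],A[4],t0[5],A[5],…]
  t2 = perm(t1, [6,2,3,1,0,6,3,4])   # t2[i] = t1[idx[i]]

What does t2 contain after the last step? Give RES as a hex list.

→ t0 |82|e0|be|77|93|ea|9a|c9|
→ t1 |93|e0|ea|77|9a|ea|c9|c9|
→ t2 |c9|ea|77|e0|93|c9|77|9a|

RES = [0xc9, 0xea, 0x77, 0xe0, 0x93, 0xc9, 0x77, 0x9a]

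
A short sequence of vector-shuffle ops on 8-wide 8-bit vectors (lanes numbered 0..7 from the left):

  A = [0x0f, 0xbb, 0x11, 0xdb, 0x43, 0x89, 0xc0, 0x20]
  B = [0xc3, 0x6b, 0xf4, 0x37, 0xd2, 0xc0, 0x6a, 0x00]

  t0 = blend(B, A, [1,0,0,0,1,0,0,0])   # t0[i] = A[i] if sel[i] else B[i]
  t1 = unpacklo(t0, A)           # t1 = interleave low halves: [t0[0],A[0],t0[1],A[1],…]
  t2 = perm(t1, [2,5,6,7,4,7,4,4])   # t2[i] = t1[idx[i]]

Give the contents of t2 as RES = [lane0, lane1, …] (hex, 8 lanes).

RES = [ 0x6b  0x11  0x37  0xdb  0xf4  0xdb  0xf4  0xf4 ]

t0 = [0x0f, 0x6b, 0xf4, 0x37, 0x43, 0xc0, 0x6a, 0x00]
t1 = [0x0f, 0x0f, 0x6b, 0xbb, 0xf4, 0x11, 0x37, 0xdb]
t2 = [0x6b, 0x11, 0x37, 0xdb, 0xf4, 0xdb, 0xf4, 0xf4]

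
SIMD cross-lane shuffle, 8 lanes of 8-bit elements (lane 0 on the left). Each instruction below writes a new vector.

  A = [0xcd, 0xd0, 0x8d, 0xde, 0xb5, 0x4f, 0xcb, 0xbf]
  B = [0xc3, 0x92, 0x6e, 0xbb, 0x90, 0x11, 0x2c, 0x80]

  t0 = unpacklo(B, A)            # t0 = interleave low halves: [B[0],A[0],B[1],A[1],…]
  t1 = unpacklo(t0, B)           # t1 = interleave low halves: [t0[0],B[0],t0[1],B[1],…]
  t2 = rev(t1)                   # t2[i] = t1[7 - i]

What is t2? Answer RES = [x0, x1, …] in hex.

  t0: c3 cd 92 d0 6e 8d bb de
  t1: c3 c3 cd 92 92 6e d0 bb
  t2: bb d0 6e 92 92 cd c3 c3

RES = [0xbb, 0xd0, 0x6e, 0x92, 0x92, 0xcd, 0xc3, 0xc3]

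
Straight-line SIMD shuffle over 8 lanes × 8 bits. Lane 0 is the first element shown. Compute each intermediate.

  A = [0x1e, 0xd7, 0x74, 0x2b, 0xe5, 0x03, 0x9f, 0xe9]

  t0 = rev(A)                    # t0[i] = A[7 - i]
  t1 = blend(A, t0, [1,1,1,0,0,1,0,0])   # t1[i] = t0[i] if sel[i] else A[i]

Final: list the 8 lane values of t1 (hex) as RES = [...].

  t0: e9 9f 03 e5 2b 74 d7 1e
  t1: e9 9f 03 2b e5 74 9f e9

RES = [0xe9, 0x9f, 0x03, 0x2b, 0xe5, 0x74, 0x9f, 0xe9]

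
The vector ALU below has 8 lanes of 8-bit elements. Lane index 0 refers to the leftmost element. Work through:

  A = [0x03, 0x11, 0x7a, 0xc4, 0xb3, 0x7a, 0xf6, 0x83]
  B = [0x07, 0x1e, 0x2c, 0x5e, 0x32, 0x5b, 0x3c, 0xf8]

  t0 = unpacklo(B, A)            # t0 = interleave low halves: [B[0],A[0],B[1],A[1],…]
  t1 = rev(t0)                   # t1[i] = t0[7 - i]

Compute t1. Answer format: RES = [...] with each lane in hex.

RES = [ 0xc4  0x5e  0x7a  0x2c  0x11  0x1e  0x03  0x07 ]

  t0: 07 03 1e 11 2c 7a 5e c4
  t1: c4 5e 7a 2c 11 1e 03 07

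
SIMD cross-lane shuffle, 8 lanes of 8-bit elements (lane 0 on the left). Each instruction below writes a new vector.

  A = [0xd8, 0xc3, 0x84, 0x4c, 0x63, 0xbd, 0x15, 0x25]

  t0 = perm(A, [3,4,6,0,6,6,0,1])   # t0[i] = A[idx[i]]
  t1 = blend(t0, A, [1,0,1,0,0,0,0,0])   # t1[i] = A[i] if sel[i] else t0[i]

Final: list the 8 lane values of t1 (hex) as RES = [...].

→ t0 |4c|63|15|d8|15|15|d8|c3|
→ t1 |d8|63|84|d8|15|15|d8|c3|

RES = [ 0xd8  0x63  0x84  0xd8  0x15  0x15  0xd8  0xc3 ]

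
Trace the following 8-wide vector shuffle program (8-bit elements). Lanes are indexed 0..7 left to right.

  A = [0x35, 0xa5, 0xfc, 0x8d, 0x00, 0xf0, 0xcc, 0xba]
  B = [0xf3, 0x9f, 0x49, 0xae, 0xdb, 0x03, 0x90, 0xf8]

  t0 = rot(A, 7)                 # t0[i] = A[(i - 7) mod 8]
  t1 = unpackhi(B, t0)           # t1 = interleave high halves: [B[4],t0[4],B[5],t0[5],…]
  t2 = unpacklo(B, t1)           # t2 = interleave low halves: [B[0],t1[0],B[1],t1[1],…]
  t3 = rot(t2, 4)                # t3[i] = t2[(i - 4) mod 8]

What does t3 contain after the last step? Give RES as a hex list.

RES = [0x49, 0x03, 0xae, 0xcc, 0xf3, 0xdb, 0x9f, 0xf0]

→ t0 |a5|fc|8d|00|f0|cc|ba|35|
→ t1 |db|f0|03|cc|90|ba|f8|35|
→ t2 |f3|db|9f|f0|49|03|ae|cc|
→ t3 |49|03|ae|cc|f3|db|9f|f0|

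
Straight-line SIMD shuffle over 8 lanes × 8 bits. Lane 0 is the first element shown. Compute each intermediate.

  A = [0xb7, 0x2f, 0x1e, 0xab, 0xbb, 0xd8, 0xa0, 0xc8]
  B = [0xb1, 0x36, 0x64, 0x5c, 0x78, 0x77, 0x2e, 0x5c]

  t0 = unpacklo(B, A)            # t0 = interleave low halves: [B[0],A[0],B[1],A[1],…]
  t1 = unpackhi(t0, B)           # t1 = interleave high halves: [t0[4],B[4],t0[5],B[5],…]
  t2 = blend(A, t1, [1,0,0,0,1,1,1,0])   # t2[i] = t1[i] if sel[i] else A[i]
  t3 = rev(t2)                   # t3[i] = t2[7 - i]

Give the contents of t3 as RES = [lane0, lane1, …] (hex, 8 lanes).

RES = [ 0xc8  0xab  0x2e  0x5c  0xab  0x1e  0x2f  0x64 ]

t0 = [0xb1, 0xb7, 0x36, 0x2f, 0x64, 0x1e, 0x5c, 0xab]
t1 = [0x64, 0x78, 0x1e, 0x77, 0x5c, 0x2e, 0xab, 0x5c]
t2 = [0x64, 0x2f, 0x1e, 0xab, 0x5c, 0x2e, 0xab, 0xc8]
t3 = [0xc8, 0xab, 0x2e, 0x5c, 0xab, 0x1e, 0x2f, 0x64]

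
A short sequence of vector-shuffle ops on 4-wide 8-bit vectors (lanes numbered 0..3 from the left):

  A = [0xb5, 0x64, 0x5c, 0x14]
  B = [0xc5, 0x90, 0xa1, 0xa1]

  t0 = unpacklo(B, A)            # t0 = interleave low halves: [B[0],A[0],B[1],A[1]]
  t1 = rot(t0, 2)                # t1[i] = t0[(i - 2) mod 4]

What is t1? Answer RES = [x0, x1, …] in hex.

RES = [0x90, 0x64, 0xc5, 0xb5]

t0 = [0xc5, 0xb5, 0x90, 0x64]
t1 = [0x90, 0x64, 0xc5, 0xb5]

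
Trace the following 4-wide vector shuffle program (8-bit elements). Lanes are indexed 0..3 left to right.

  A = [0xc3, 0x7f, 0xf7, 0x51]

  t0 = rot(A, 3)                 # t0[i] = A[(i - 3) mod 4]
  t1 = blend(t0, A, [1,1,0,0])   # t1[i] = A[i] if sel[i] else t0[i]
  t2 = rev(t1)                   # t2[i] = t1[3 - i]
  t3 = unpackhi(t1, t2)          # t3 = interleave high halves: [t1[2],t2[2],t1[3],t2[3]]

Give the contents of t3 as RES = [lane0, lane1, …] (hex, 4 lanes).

→ t0 |7f|f7|51|c3|
→ t1 |c3|7f|51|c3|
→ t2 |c3|51|7f|c3|
→ t3 |51|7f|c3|c3|

RES = [ 0x51  0x7f  0xc3  0xc3 ]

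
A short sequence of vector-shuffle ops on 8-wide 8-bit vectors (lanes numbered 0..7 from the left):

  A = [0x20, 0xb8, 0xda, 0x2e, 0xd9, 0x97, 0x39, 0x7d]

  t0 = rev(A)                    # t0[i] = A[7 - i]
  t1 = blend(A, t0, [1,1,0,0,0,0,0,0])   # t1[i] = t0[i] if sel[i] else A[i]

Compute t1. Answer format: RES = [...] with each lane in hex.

RES = [ 0x7d  0x39  0xda  0x2e  0xd9  0x97  0x39  0x7d ]

  t0: 7d 39 97 d9 2e da b8 20
  t1: 7d 39 da 2e d9 97 39 7d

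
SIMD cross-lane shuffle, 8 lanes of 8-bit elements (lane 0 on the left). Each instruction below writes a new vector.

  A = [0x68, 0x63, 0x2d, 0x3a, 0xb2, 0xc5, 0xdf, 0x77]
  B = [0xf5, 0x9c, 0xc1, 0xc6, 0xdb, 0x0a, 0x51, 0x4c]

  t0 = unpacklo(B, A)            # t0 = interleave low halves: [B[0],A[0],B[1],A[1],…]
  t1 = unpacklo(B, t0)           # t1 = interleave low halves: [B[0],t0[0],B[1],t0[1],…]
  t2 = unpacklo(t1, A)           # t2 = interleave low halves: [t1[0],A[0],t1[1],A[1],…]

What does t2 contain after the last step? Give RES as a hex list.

t0 = [0xf5, 0x68, 0x9c, 0x63, 0xc1, 0x2d, 0xc6, 0x3a]
t1 = [0xf5, 0xf5, 0x9c, 0x68, 0xc1, 0x9c, 0xc6, 0x63]
t2 = [0xf5, 0x68, 0xf5, 0x63, 0x9c, 0x2d, 0x68, 0x3a]

RES = [ 0xf5  0x68  0xf5  0x63  0x9c  0x2d  0x68  0x3a ]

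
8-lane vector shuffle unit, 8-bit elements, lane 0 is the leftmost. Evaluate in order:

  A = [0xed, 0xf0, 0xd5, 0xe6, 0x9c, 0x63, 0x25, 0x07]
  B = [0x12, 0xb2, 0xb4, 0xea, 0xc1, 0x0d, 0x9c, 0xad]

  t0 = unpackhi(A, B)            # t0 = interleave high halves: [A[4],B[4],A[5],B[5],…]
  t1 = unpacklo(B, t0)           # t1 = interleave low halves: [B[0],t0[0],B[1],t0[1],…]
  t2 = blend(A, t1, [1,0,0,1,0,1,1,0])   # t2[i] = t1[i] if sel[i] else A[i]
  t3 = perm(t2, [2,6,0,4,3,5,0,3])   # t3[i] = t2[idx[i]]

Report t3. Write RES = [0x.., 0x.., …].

→ t0 |9c|c1|63|0d|25|9c|07|ad|
→ t1 |12|9c|b2|c1|b4|63|ea|0d|
→ t2 |12|f0|d5|c1|9c|63|ea|07|
→ t3 |d5|ea|12|9c|c1|63|12|c1|

RES = [0xd5, 0xea, 0x12, 0x9c, 0xc1, 0x63, 0x12, 0xc1]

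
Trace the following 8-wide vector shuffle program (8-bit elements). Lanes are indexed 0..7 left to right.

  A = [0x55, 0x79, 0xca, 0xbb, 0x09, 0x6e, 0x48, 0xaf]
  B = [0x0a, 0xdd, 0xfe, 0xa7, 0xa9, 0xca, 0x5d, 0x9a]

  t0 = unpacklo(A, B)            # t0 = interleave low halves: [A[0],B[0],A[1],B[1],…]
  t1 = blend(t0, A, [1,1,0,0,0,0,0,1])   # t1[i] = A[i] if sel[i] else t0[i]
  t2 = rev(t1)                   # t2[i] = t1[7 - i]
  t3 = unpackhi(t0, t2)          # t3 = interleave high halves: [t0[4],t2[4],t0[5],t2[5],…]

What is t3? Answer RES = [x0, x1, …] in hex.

RES = [ 0xca  0xdd  0xfe  0x79  0xbb  0x79  0xa7  0x55 ]

t0 = [0x55, 0x0a, 0x79, 0xdd, 0xca, 0xfe, 0xbb, 0xa7]
t1 = [0x55, 0x79, 0x79, 0xdd, 0xca, 0xfe, 0xbb, 0xaf]
t2 = [0xaf, 0xbb, 0xfe, 0xca, 0xdd, 0x79, 0x79, 0x55]
t3 = [0xca, 0xdd, 0xfe, 0x79, 0xbb, 0x79, 0xa7, 0x55]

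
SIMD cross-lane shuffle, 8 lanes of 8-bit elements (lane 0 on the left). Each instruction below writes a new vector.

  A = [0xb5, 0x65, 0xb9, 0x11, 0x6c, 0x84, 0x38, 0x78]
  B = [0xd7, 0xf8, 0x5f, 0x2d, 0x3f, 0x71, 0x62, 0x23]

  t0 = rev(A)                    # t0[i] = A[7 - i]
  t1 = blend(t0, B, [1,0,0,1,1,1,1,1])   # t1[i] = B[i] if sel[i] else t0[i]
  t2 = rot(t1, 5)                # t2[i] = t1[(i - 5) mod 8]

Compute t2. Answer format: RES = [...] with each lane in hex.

  t0: 78 38 84 6c 11 b9 65 b5
  t1: d7 38 84 2d 3f 71 62 23
  t2: 2d 3f 71 62 23 d7 38 84

RES = [0x2d, 0x3f, 0x71, 0x62, 0x23, 0xd7, 0x38, 0x84]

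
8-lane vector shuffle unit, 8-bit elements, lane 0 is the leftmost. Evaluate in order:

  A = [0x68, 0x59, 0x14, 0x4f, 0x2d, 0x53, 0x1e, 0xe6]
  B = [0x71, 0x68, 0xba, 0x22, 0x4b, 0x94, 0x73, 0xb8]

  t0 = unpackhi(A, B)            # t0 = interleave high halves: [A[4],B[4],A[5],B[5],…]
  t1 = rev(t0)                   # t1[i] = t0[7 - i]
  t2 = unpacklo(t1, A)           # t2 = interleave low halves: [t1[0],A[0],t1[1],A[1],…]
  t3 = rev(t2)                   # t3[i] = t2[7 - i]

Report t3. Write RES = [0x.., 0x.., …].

t0 = [0x2d, 0x4b, 0x53, 0x94, 0x1e, 0x73, 0xe6, 0xb8]
t1 = [0xb8, 0xe6, 0x73, 0x1e, 0x94, 0x53, 0x4b, 0x2d]
t2 = [0xb8, 0x68, 0xe6, 0x59, 0x73, 0x14, 0x1e, 0x4f]
t3 = [0x4f, 0x1e, 0x14, 0x73, 0x59, 0xe6, 0x68, 0xb8]

RES = [0x4f, 0x1e, 0x14, 0x73, 0x59, 0xe6, 0x68, 0xb8]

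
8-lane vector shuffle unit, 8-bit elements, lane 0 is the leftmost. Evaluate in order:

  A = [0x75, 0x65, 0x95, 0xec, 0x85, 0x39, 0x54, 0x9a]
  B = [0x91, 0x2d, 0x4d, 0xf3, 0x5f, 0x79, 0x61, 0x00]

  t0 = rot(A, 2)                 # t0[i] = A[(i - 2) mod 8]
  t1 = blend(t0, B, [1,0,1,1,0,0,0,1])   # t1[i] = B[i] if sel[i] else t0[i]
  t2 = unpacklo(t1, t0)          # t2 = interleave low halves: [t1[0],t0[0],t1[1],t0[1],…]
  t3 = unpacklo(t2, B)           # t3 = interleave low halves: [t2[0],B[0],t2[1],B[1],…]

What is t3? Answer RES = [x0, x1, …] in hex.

t0 = [0x54, 0x9a, 0x75, 0x65, 0x95, 0xec, 0x85, 0x39]
t1 = [0x91, 0x9a, 0x4d, 0xf3, 0x95, 0xec, 0x85, 0x00]
t2 = [0x91, 0x54, 0x9a, 0x9a, 0x4d, 0x75, 0xf3, 0x65]
t3 = [0x91, 0x91, 0x54, 0x2d, 0x9a, 0x4d, 0x9a, 0xf3]

RES = [ 0x91  0x91  0x54  0x2d  0x9a  0x4d  0x9a  0xf3 ]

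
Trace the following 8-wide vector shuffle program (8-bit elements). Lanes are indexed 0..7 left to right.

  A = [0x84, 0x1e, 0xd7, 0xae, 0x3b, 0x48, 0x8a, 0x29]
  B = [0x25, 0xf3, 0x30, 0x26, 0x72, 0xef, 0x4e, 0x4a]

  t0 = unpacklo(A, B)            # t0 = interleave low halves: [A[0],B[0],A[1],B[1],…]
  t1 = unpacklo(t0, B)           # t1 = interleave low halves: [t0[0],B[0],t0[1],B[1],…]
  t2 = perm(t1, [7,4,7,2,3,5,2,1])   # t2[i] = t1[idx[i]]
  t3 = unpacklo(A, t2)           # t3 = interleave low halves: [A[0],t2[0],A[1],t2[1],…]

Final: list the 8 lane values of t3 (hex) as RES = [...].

  t0: 84 25 1e f3 d7 30 ae 26
  t1: 84 25 25 f3 1e 30 f3 26
  t2: 26 1e 26 25 f3 30 25 25
  t3: 84 26 1e 1e d7 26 ae 25

RES = [0x84, 0x26, 0x1e, 0x1e, 0xd7, 0x26, 0xae, 0x25]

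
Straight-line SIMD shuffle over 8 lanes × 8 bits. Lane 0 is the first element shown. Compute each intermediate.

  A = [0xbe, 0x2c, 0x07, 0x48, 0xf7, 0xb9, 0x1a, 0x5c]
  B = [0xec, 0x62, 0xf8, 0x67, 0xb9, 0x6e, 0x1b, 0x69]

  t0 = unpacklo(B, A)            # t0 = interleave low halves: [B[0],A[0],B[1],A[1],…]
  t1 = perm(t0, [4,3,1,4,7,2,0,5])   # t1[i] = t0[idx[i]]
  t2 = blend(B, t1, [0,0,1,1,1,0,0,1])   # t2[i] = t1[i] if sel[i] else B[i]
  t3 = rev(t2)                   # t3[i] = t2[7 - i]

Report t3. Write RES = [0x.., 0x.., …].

t0 = [0xec, 0xbe, 0x62, 0x2c, 0xf8, 0x07, 0x67, 0x48]
t1 = [0xf8, 0x2c, 0xbe, 0xf8, 0x48, 0x62, 0xec, 0x07]
t2 = [0xec, 0x62, 0xbe, 0xf8, 0x48, 0x6e, 0x1b, 0x07]
t3 = [0x07, 0x1b, 0x6e, 0x48, 0xf8, 0xbe, 0x62, 0xec]

RES = [0x07, 0x1b, 0x6e, 0x48, 0xf8, 0xbe, 0x62, 0xec]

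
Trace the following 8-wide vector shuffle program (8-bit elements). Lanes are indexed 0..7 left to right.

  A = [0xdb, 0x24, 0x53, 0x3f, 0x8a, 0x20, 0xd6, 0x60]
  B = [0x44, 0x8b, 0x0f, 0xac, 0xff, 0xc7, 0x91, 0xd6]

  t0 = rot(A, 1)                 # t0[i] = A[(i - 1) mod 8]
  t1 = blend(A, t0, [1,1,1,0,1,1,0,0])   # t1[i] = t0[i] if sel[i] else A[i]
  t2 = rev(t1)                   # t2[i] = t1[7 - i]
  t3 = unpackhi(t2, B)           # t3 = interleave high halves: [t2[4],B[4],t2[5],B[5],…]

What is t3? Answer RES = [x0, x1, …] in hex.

RES = [0x3f, 0xff, 0x24, 0xc7, 0xdb, 0x91, 0x60, 0xd6]

  t0: 60 db 24 53 3f 8a 20 d6
  t1: 60 db 24 3f 3f 8a d6 60
  t2: 60 d6 8a 3f 3f 24 db 60
  t3: 3f ff 24 c7 db 91 60 d6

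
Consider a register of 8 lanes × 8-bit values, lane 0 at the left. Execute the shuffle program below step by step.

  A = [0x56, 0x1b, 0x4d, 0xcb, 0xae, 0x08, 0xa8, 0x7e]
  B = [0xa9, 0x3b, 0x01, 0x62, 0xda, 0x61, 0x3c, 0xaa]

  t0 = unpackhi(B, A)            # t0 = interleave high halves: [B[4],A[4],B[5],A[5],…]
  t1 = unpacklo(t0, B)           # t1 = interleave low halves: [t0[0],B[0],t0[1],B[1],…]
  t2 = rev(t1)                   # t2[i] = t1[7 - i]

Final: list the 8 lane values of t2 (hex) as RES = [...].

t0 = [0xda, 0xae, 0x61, 0x08, 0x3c, 0xa8, 0xaa, 0x7e]
t1 = [0xda, 0xa9, 0xae, 0x3b, 0x61, 0x01, 0x08, 0x62]
t2 = [0x62, 0x08, 0x01, 0x61, 0x3b, 0xae, 0xa9, 0xda]

RES = [ 0x62  0x08  0x01  0x61  0x3b  0xae  0xa9  0xda ]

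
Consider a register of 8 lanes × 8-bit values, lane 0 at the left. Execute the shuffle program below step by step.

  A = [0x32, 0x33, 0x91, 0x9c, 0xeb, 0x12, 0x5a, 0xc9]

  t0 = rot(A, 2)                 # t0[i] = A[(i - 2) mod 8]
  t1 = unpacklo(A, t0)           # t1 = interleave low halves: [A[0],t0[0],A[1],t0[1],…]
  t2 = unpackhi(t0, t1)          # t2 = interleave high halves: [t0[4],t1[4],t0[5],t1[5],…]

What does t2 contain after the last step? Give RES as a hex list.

RES = [ 0x91  0x91  0x9c  0x32  0xeb  0x9c  0x12  0x33 ]

→ t0 |5a|c9|32|33|91|9c|eb|12|
→ t1 |32|5a|33|c9|91|32|9c|33|
→ t2 |91|91|9c|32|eb|9c|12|33|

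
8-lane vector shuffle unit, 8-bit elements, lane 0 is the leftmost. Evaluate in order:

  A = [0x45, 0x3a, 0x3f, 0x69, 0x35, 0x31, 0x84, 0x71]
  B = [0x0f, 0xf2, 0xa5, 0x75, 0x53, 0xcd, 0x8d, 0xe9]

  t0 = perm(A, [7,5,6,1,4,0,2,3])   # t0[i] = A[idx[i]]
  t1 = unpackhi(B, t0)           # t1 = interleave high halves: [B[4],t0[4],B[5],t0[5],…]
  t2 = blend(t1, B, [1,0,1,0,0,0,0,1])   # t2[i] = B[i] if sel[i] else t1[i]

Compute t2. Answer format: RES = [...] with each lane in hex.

RES = [0x0f, 0x35, 0xa5, 0x45, 0x8d, 0x3f, 0xe9, 0xe9]

t0 = [0x71, 0x31, 0x84, 0x3a, 0x35, 0x45, 0x3f, 0x69]
t1 = [0x53, 0x35, 0xcd, 0x45, 0x8d, 0x3f, 0xe9, 0x69]
t2 = [0x0f, 0x35, 0xa5, 0x45, 0x8d, 0x3f, 0xe9, 0xe9]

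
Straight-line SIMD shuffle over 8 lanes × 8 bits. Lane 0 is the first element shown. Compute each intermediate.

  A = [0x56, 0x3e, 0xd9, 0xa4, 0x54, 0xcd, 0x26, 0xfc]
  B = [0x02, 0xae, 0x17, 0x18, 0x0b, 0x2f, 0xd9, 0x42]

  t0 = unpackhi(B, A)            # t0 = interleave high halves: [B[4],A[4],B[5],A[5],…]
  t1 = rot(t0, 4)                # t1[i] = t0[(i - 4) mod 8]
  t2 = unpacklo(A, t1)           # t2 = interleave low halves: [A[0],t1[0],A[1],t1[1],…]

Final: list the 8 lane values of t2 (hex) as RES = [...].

→ t0 |0b|54|2f|cd|d9|26|42|fc|
→ t1 |d9|26|42|fc|0b|54|2f|cd|
→ t2 |56|d9|3e|26|d9|42|a4|fc|

RES = [ 0x56  0xd9  0x3e  0x26  0xd9  0x42  0xa4  0xfc ]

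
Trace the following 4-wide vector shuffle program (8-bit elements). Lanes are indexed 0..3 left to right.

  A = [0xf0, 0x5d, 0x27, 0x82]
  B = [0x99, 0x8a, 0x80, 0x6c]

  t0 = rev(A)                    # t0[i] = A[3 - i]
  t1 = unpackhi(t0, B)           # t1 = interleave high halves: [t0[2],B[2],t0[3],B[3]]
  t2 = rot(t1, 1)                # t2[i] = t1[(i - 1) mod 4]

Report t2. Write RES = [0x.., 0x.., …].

t0 = [0x82, 0x27, 0x5d, 0xf0]
t1 = [0x5d, 0x80, 0xf0, 0x6c]
t2 = [0x6c, 0x5d, 0x80, 0xf0]

RES = [ 0x6c  0x5d  0x80  0xf0 ]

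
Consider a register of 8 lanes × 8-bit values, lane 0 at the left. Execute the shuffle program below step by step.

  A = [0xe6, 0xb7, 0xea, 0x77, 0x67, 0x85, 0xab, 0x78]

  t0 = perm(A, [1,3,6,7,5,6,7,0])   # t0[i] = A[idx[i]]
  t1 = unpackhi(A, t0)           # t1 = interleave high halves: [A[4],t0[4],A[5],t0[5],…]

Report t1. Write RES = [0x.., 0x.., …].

RES = [0x67, 0x85, 0x85, 0xab, 0xab, 0x78, 0x78, 0xe6]

t0 = [0xb7, 0x77, 0xab, 0x78, 0x85, 0xab, 0x78, 0xe6]
t1 = [0x67, 0x85, 0x85, 0xab, 0xab, 0x78, 0x78, 0xe6]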